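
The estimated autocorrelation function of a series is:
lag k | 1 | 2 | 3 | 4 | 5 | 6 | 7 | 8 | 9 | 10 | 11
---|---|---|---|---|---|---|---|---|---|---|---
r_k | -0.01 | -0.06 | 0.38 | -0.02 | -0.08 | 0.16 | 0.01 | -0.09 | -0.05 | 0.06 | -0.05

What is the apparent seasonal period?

The largest autocorrelation is r_3 = 0.38, with a weaker echo at lag 6 (0.16); the remaining lags stay at or below 0.06.
The dominant spike at lag 3 indicates a seasonal period of 3.

3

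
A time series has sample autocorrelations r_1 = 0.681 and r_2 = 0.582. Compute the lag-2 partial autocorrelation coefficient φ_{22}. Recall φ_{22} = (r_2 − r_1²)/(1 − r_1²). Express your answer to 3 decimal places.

0.220

φ_{22} = (r_2 − r_1²) / (1 − r_1²)
r_1² = (0.681)² = 0.463761
Numerator = 0.582 − 0.4638 = 0.1182; denominator = 1 − 0.4638 = 0.5362
φ_{22} = 0.1182 / 0.5362 = 0.220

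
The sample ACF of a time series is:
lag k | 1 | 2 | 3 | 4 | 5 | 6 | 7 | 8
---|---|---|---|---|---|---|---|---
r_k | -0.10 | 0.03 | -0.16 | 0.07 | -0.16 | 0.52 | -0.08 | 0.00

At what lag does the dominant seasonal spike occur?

The largest autocorrelation is r_6 = 0.52; the remaining lags stay at or below 0.07.
The dominant spike at lag 6 indicates a seasonal period of 6.

6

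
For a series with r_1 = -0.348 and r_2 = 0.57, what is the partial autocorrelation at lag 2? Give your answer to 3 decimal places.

φ_{22} = (r_2 − r_1²) / (1 − r_1²)
r_1² = (-0.348)² = 0.121104
Numerator = 0.57 − 0.1211 = 0.4489; denominator = 1 − 0.1211 = 0.8789
φ_{22} = 0.4489 / 0.8789 = 0.511

0.511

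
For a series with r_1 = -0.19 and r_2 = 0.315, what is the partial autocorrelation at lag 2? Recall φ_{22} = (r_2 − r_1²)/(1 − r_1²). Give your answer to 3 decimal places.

0.289

φ_{22} = (r_2 − r_1²) / (1 − r_1²)
r_1² = (-0.19)² = 0.0361
Numerator = 0.315 − 0.0361 = 0.2789; denominator = 1 − 0.0361 = 0.9639
φ_{22} = 0.2789 / 0.9639 = 0.289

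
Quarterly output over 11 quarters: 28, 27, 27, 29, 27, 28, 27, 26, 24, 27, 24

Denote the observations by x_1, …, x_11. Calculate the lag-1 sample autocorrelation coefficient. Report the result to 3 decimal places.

0.110

Mean x̄ = (28 + 27 + 27 + 29 + 27 + 28 + 27 + 26 + 24 + 27 + 24)/11 = 26.7273
Numerator Σ_{t=1}^{10}(x_t−x̄)(x_{t+1}−x̄) = 2.6529
Denominator Σ(x_t−x̄)² = 24.1818
r_1 = 2.6529 / 24.1818 = 0.110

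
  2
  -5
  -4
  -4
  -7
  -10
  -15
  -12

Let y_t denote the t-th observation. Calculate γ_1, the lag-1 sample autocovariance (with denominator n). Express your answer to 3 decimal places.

Mean ȳ = (2 − 5 − 4 − 4 − 7 − 10 − 15 − 12)/8 = -6.8750
Σ_{t=1}^{7}(y_t−ȳ)(y_{t+1}−ȳ) = 97.3594
γ_1 = 97.3594 / 8 = 12.170

12.170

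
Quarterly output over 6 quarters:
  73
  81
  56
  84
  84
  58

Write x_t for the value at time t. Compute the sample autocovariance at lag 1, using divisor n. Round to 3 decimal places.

-60.463

Mean x̄ = (73 + 81 + 56 + 84 + 84 + 58)/6 = 72.6667
Σ_{t=1}^{5}(x_t−x̄)(x_{t+1}−x̄) = -362.7778
γ_1 = -362.7778 / 6 = -60.463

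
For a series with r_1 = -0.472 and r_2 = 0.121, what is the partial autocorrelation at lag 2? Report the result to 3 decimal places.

-0.131

φ_{22} = (r_2 − r_1²) / (1 − r_1²)
r_1² = (-0.472)² = 0.222784
Numerator = 0.121 − 0.2228 = -0.1018; denominator = 1 − 0.2228 = 0.7772
φ_{22} = -0.1018 / 0.7772 = -0.131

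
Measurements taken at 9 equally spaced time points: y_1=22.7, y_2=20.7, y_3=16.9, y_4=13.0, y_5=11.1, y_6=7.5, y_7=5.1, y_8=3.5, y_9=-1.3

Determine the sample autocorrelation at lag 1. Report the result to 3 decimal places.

Mean ȳ = (22.7 + 20.7 + 16.9 + 13.0 + 11.1 + 7.5 + 5.1 + 3.5 − 1.3)/9 = 11.0222
Numerator Σ_{t=1}^{8}(y_t−ȳ)(y_{t+1}−ȳ) = 339.5017
Denominator Σ(y_t−ȳ)² = 524.3956
r_1 = 339.5017 / 524.3956 = 0.647

0.647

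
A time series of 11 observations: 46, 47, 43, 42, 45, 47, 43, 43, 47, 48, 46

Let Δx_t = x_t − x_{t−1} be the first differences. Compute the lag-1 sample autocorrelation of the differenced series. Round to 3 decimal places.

First differences Δx: 1, -4, -1, 3, 2, -4, 0, 4, 1, -2
Mean of differences = 0.0000
Numerator Σ(Δx_t−Δx̄)(Δx_{t+1}−Δx̄) = -3.0000
Denominator Σ(Δx_t−Δx̄)² = 68.0000
r_1(Δx) = -3.0000 / 68.0000 = -0.044

-0.044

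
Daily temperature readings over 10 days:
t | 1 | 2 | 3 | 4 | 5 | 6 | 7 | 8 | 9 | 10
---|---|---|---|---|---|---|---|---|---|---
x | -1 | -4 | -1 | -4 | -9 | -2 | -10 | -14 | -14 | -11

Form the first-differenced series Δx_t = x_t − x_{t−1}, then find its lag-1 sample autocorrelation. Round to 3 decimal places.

-0.416

First differences Δx: -3, 3, -3, -5, 7, -8, -4, 0, 3
Mean of differences = -1.1111
Numerator Σ(Δx_t−Δx̄)(Δx_{t+1}−Δx̄) = -74.3457
Denominator Σ(Δx_t−Δx̄)² = 178.8889
r_1(Δx) = -74.3457 / 178.8889 = -0.416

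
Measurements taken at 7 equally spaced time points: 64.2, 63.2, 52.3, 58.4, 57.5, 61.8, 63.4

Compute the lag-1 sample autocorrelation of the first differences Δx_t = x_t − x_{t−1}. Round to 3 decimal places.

-0.326

First differences Δx: -1.0, -10.9, 6.1, -0.9, 4.3, 1.6
Mean of differences = -0.1333
Numerator Σ(Δx_t−Δx̄)(Δx_{t+1}−Δx̄) = -58.2744
Denominator Σ(Δx_t−Δx̄)² = 178.7733
r_1(Δx) = -58.2744 / 178.7733 = -0.326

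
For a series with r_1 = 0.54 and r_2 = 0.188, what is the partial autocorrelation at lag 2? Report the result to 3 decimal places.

-0.146

φ_{22} = (r_2 − r_1²) / (1 − r_1²)
r_1² = (0.54)² = 0.2916
Numerator = 0.188 − 0.2916 = -0.1036; denominator = 1 − 0.2916 = 0.7084
φ_{22} = -0.1036 / 0.7084 = -0.146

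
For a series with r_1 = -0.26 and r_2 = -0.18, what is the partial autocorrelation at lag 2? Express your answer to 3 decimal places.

-0.266

φ_{22} = (r_2 − r_1²) / (1 − r_1²)
r_1² = (-0.26)² = 0.0676
Numerator = -0.18 − 0.0676 = -0.2476; denominator = 1 − 0.0676 = 0.9324
φ_{22} = -0.2476 / 0.9324 = -0.266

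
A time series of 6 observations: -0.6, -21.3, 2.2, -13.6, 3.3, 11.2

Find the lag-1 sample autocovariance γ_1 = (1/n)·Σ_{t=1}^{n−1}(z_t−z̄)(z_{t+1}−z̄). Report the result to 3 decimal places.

Mean z̄ = (-0.6 − 21.3 + 2.2 − 13.6 + 3.3 + 11.2)/6 = -3.1333
Deviations: 2.5333, -18.1667, 5.3333, -10.4667, 6.4333, 14.3333
Σ_{t=1}^{5}(z_t−z̄)(z_{t+1}−z̄) = -173.8578
γ_1 = -173.8578 / 6 = -28.976

-28.976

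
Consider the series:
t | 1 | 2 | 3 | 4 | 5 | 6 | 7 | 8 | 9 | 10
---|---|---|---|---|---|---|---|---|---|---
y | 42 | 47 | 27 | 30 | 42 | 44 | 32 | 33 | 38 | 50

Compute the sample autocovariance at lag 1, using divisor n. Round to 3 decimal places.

1.625

Mean ȳ = (42 + 47 + 27 + 30 + 42 + 44 + 32 + 33 + 38 + 50)/10 = 38.5000
Σ_{t=1}^{9}(y_t−ȳ)(y_{t+1}−ȳ) = 16.2500
γ_1 = 16.2500 / 10 = 1.625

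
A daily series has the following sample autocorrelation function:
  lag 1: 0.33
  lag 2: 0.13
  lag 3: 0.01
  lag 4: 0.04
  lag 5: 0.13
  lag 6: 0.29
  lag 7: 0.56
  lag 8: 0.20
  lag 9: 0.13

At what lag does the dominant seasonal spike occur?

7

The largest autocorrelation is r_7 = 0.56; the remaining lags stay at or below 0.33. The elevated value at lag 1 (0.33), dropping to 0.13 at lag 2, reflects decaying short-term dependence rather than seasonality.
The dominant spike at lag 7 indicates a seasonal period of 7.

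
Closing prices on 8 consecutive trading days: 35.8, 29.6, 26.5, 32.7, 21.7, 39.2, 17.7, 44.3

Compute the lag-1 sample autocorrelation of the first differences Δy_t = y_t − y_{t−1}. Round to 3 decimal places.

-0.715

First differences Δy: -6.2, -3.1, 6.2, -11.0, 17.5, -21.5, 26.6
Mean of differences = 1.2143
Numerator Σ(Δy_t−Δȳ)(Δy_{t+1}−Δȳ) = -1195.8745
Denominator Σ(Δy_t−Δȳ)² = 1673.2286
r_1(Δy) = -1195.8745 / 1673.2286 = -0.715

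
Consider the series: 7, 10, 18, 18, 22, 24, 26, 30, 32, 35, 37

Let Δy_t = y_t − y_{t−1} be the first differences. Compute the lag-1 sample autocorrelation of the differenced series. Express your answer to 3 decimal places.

-0.500

First differences Δy: 3, 8, 0, 4, 2, 2, 4, 2, 3, 2
Mean of differences = 3.0000
Numerator Σ(Δy_t−Δȳ)(Δy_{t+1}−Δȳ) = -20.0000
Denominator Σ(Δy_t−Δȳ)² = 40.0000
r_1(Δy) = -20.0000 / 40.0000 = -0.500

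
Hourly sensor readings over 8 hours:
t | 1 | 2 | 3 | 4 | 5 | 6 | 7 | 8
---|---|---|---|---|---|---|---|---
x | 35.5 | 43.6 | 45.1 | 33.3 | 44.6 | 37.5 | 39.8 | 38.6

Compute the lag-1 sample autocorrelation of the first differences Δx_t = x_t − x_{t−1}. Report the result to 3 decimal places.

First differences Δx: 8.1, 1.5, -11.8, 11.3, -7.1, 2.3, -1.2
Mean of differences = 0.4429
Numerator Σ(Δx_t−Δx̄)(Δx_{t+1}−Δx̄) = -236.7233
Denominator Σ(Δx_t−Δx̄)² = 390.5571
r_1(Δx) = -236.7233 / 390.5571 = -0.606

-0.606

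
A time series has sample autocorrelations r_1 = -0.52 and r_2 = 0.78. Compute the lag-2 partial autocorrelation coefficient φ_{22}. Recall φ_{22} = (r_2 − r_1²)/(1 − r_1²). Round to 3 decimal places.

φ_{22} = (r_2 − r_1²) / (1 − r_1²)
r_1² = (-0.52)² = 0.2704
Numerator = 0.78 − 0.2704 = 0.5096; denominator = 1 − 0.2704 = 0.7296
φ_{22} = 0.5096 / 0.7296 = 0.698

0.698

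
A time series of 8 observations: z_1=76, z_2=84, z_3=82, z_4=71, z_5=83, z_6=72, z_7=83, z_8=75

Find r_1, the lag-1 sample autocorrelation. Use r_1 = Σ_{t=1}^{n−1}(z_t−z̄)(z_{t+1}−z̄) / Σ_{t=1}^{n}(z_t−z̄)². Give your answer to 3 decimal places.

Mean z̄ = (76 + 84 + 82 + 71 + 83 + 72 + 83 + 75)/8 = 78.2500
Numerator Σ_{t=1}^{7}(z_t−z̄)(z_{t+1}−z̄) = -127.8125
Denominator Σ(z_t−z̄)² = 199.5000
r_1 = -127.8125 / 199.5000 = -0.641

-0.641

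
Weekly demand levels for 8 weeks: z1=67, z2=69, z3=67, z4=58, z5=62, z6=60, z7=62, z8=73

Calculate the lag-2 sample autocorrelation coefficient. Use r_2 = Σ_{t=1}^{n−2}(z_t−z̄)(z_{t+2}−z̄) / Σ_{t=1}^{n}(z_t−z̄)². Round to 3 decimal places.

Mean z̄ = (67 + 69 + 67 + 58 + 62 + 60 + 62 + 73)/8 = 64.7500
Deviations from mean: 2.2500, 4.2500, 2.2500, -6.7500, -2.7500, -4.7500, -2.7500, 8.2500
Σ(z_t−z̄)(z_{t+2}−z̄) = (5.0625) + (-28.6875) + (-6.1875) + (32.0625) + (7.5625) + (-39.1875) = -29.3750
Denominator Σ(z_t−z̄)² = 179.5000
r_2 = -29.3750 / 179.5000 = -0.164

-0.164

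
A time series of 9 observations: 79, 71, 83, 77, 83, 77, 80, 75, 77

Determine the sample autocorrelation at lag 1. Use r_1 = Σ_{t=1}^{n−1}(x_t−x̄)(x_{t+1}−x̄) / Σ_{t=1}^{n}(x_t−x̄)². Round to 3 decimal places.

-0.534

Mean x̄ = (79 + 71 + 83 + 77 + 83 + 77 + 80 + 75 + 77)/9 = 78.0000
Numerator Σ_{t=1}^{8}(x_t−x̄)(x_{t+1}−x̄) = -62.0000
Denominator Σ(x_t−x̄)² = 116.0000
r_1 = -62.0000 / 116.0000 = -0.534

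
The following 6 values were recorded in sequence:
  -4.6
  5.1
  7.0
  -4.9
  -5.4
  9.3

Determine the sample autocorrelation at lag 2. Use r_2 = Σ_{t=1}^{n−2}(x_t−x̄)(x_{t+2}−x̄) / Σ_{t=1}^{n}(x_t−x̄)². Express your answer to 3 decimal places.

-0.635

Mean x̄ = (-4.6 + 5.1 + 7.0 − 4.9 − 5.4 + 9.3)/6 = 1.0833
Σ(x_t−x̄)(x_{t+2}−x̄) = (-33.6264) + (-24.0331) + (-38.3597) + (-49.1631) = -145.1822
Denominator Σ(x_t−x̄)² = 228.7883
r_2 = -145.1822 / 228.7883 = -0.635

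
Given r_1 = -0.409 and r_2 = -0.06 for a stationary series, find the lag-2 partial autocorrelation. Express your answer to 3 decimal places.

φ_{22} = (r_2 − r_1²) / (1 − r_1²)
r_1² = (-0.409)² = 0.167281
Numerator = -0.06 − 0.1673 = -0.2273; denominator = 1 − 0.1673 = 0.8327
φ_{22} = -0.2273 / 0.8327 = -0.273

-0.273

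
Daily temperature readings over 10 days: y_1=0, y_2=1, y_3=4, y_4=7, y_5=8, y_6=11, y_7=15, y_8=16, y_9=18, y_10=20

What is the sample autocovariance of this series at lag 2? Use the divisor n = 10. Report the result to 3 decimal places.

19.200

Mean ȳ = (0 + 1 + 4 + 7 + 8 + 11 + 15 + 16 + 18 + 20)/10 = 10.0000
Σ_{t=1}^{8}(y_t−ȳ)(y_{t+2}−ȳ) = 192.0000
γ_2 = 192.0000 / 10 = 19.200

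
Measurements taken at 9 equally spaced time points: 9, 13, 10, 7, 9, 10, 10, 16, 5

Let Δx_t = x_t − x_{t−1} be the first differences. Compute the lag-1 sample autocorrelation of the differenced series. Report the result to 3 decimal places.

First differences Δx: 4, -3, -3, 2, 1, 0, 6, -11
Mean of differences = -0.5000
Numerator Σ(Δx_t−Δx̄)(Δx_{t+1}−Δx̄) = -71.7500
Denominator Σ(Δx_t−Δx̄)² = 194.0000
r_1(Δx) = -71.7500 / 194.0000 = -0.370

-0.370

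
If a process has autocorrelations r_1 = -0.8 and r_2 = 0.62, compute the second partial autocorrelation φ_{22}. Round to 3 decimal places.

φ_{22} = (r_2 − r_1²) / (1 − r_1²)
r_1² = (-0.8)² = 0.64
Numerator = 0.62 − 0.6400 = -0.0200; denominator = 1 − 0.6400 = 0.3600
φ_{22} = -0.0200 / 0.3600 = -0.056

-0.056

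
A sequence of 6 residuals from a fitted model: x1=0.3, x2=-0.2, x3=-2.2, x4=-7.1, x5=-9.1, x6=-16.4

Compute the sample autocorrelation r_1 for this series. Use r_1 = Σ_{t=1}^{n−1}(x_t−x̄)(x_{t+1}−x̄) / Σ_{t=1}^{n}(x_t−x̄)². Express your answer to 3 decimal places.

Mean x̄ = (0.3 − 0.2 − 2.2 − 7.1 − 9.1 − 16.4)/6 = -5.7833
Deviations from mean: 6.0833, 5.5833, 3.5833, -1.3167, -3.3167, -10.6167
Σ(x_t−x̄)(x_{t+1}−x̄) = (33.9653) + (20.0069) + (-4.7181) + (4.3669) + (35.2119) = 88.8331
Denominator Σ(x_t−x̄)² = 206.4683
r_1 = 88.8331 / 206.4683 = 0.430

0.430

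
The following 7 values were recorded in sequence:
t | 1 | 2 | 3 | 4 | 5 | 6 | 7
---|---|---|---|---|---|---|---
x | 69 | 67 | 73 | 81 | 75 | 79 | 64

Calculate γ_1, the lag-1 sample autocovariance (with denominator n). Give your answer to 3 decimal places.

Mean x̄ = (69 + 67 + 73 + 81 + 75 + 79 + 64)/7 = 72.5714
Σ_{t=1}^{6}(x_t−x̄)(x_{t+1}−x̄) = 2.1020
γ_1 = 2.1020 / 7 = 0.300

0.300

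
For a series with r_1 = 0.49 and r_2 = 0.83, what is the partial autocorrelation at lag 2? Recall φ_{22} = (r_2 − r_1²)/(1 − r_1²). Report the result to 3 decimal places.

φ_{22} = (r_2 − r_1²) / (1 − r_1²)
r_1² = (0.49)² = 0.2401
Numerator = 0.83 − 0.2401 = 0.5899; denominator = 1 − 0.2401 = 0.7599
φ_{22} = 0.5899 / 0.7599 = 0.776

0.776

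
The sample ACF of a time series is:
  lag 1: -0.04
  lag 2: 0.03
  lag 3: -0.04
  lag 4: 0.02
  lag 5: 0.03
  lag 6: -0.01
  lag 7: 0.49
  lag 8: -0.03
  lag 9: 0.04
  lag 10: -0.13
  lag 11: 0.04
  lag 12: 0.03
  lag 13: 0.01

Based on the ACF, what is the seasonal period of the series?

7

The largest autocorrelation is r_7 = 0.49; the remaining lags stay at or below 0.04.
The dominant spike at lag 7 indicates a seasonal period of 7.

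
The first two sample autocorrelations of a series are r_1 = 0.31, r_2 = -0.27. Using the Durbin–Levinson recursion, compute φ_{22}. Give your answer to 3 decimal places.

-0.405

φ_{22} = (r_2 − r_1²) / (1 − r_1²)
r_1² = (0.31)² = 0.0961
Numerator = -0.27 − 0.0961 = -0.3661; denominator = 1 − 0.0961 = 0.9039
φ_{22} = -0.3661 / 0.9039 = -0.405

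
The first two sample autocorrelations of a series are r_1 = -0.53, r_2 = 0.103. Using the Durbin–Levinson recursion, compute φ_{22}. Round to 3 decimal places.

-0.247

φ_{22} = (r_2 − r_1²) / (1 − r_1²)
r_1² = (-0.53)² = 0.2809
Numerator = 0.103 − 0.2809 = -0.1779; denominator = 1 − 0.2809 = 0.7191
φ_{22} = -0.1779 / 0.7191 = -0.247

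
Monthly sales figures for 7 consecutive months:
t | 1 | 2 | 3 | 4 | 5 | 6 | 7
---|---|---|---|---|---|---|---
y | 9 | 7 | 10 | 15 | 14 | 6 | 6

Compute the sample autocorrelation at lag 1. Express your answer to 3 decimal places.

Mean ȳ = (9 + 7 + 10 + 15 + 14 + 6 + 6)/7 = 9.5714
Numerator Σ_{t=1}^{6}(y_t−ȳ)(y_{t+1}−ȳ) = 23.6735
Denominator Σ(y_t−ȳ)² = 81.7143
r_1 = 23.6735 / 81.7143 = 0.290

0.290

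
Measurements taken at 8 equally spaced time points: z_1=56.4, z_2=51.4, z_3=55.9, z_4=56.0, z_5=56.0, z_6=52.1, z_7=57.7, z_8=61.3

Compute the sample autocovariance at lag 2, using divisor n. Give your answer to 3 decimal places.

-2.669

Mean z̄ = (56.4 + 51.4 + 55.9 + 56.0 + 56.0 + 52.1 + 57.7 + 61.3)/8 = 55.8500
Deviations: 0.5500, -4.4500, 0.0500, 0.1500, 0.1500, -3.7500, 1.8500, 5.4500
Σ_{t=1}^{6}(z_t−z̄)(z_{t+2}−z̄) = -21.3550
γ_2 = -21.3550 / 8 = -2.669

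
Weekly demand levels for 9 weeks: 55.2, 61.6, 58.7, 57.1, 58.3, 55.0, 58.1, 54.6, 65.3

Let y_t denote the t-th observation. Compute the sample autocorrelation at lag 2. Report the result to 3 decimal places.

Mean ȳ = (55.2 + 61.6 + 58.7 + 57.1 + 58.3 + 55.0 + 58.1 + 54.6 + 65.3)/9 = 58.2111
Σ(y_t−ȳ)(y_{t+2}−ȳ) = (-1.4721) + (-3.7654) + (0.0435) + (3.5679) + (-0.0099) + (11.5957) + (-0.7877) = 9.1720
Denominator Σ(y_t−ȳ)² = 95.6489
r_2 = 9.1720 / 95.6489 = 0.096

0.096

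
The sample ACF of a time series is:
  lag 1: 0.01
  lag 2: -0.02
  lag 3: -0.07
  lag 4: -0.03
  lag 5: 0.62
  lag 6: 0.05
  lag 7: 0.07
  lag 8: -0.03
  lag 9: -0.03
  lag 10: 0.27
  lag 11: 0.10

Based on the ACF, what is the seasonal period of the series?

5

The largest autocorrelation is r_5 = 0.62, with a weaker echo at lag 10 (0.27); the remaining lags stay at or below 0.10.
The dominant spike at lag 5 indicates a seasonal period of 5.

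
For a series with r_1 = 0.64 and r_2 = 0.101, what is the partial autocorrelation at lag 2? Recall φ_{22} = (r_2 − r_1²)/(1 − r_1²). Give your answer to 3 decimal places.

φ_{22} = (r_2 − r_1²) / (1 − r_1²)
r_1² = (0.64)² = 0.4096
Numerator = 0.101 − 0.4096 = -0.3086; denominator = 1 − 0.4096 = 0.5904
φ_{22} = -0.3086 / 0.5904 = -0.523

-0.523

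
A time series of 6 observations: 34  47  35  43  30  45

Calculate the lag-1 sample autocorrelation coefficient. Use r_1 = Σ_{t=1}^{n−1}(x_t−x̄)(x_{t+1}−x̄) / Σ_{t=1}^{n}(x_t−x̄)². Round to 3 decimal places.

-0.748

Mean x̄ = (34 + 47 + 35 + 43 + 30 + 45)/6 = 39.0000
Deviations from mean: -5.0000, 8.0000, -4.0000, 4.0000, -9.0000, 6.0000
Σ(x_t−x̄)(x_{t+1}−x̄) = (-40.0000) + (-32.0000) + (-16.0000) + (-36.0000) + (-54.0000) = -178.0000
Denominator Σ(x_t−x̄)² = 238.0000
r_1 = -178.0000 / 238.0000 = -0.748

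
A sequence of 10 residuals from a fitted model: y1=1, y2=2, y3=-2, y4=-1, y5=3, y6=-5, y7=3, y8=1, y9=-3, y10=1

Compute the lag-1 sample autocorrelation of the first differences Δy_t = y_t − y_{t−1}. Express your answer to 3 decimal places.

First differences Δy: 1, -4, 1, 4, -8, 8, -2, -4, 4
Mean of differences = 0.0000
Numerator Σ(Δy_t−Δȳ)(Δy_{t+1}−Δȳ) = -124.0000
Denominator Σ(Δy_t−Δȳ)² = 198.0000
r_1(Δy) = -124.0000 / 198.0000 = -0.626

-0.626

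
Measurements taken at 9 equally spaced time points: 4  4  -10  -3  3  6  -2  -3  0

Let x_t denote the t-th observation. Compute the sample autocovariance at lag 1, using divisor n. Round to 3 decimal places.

Mean x̄ = (4 + 4 − 10 − 3 + 3 + 6 − 2 − 3 + 0)/9 = -0.1111
Σ_{t=1}^{8}(x_t−x̄)(x_{t+1}−x̄) = 8.4321
γ_1 = 8.4321 / 9 = 0.937

0.937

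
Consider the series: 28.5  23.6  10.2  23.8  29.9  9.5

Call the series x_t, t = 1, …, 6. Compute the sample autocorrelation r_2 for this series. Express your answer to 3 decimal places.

-0.508

Mean x̄ = (28.5 + 23.6 + 10.2 + 23.8 + 29.9 + 9.5)/6 = 20.9167
Deviations from mean: 7.5833, 2.6833, -10.7167, 2.8833, 8.9833, -11.4167
Numerator Σ_{t=1}^{4}(x_t−x̄)(x_{t+2}−x̄) = -202.7206
Denominator Σ(x_t−x̄)² = 398.9083
r_2 = -202.7206 / 398.9083 = -0.508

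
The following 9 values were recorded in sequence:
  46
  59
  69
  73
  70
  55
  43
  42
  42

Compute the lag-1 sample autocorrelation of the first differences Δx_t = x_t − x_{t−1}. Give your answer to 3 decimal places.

0.583

First differences Δx: 13, 10, 4, -3, -15, -12, -1, 0
Mean of differences = -0.5000
Numerator Σ(Δx_t−Δx̄)(Δx_{t+1}−Δx̄) = 386.2500
Denominator Σ(Δx_t−Δx̄)² = 662.0000
r_1(Δx) = 386.2500 / 662.0000 = 0.583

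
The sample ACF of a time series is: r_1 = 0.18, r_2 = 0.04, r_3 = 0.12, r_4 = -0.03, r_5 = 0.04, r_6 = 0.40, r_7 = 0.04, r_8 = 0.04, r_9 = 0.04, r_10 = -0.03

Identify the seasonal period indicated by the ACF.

The largest autocorrelation is r_6 = 0.40; the remaining lags stay at or below 0.18.
The dominant spike at lag 6 indicates a seasonal period of 6.

6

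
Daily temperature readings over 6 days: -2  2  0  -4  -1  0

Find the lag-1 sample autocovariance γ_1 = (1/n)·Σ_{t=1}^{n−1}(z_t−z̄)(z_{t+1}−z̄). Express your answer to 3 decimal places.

-0.532

Mean z̄ = (-2 + 2 + 0 − 4 − 1 + 0)/6 = -0.8333
Σ_{t=1}^{5}(z_t−z̄)(z_{t+1}−z̄) = -3.1944
γ_1 = -3.1944 / 6 = -0.532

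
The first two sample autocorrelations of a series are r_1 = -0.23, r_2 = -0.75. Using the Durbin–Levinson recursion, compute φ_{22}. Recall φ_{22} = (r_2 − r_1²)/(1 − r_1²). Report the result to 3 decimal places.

-0.848

φ_{22} = (r_2 − r_1²) / (1 − r_1²)
r_1² = (-0.23)² = 0.0529
Numerator = -0.75 − 0.0529 = -0.8029; denominator = 1 − 0.0529 = 0.9471
φ_{22} = -0.8029 / 0.9471 = -0.848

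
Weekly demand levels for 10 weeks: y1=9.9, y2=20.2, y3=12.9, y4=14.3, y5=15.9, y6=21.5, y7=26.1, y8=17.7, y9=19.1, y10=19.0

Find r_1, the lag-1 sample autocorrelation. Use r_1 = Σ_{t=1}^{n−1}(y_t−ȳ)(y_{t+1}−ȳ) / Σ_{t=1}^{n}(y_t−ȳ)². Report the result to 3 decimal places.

Mean ȳ = (9.9 + 20.2 + 12.9 + 14.3 + 15.9 + 21.5 + 26.1 + 17.7 + 19.1 + 19.0)/10 = 17.6600
Numerator Σ_{t=1}^{9}(y_t−ȳ)(y_{t+1}−ȳ) = 18.0824
Denominator Σ(y_t−ȳ)² = 193.5640
r_1 = 18.0824 / 193.5640 = 0.093

0.093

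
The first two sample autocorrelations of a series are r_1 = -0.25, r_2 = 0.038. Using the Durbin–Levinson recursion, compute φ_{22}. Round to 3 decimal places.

-0.026

φ_{22} = (r_2 − r_1²) / (1 − r_1²)
r_1² = (-0.25)² = 0.0625
Numerator = 0.038 − 0.0625 = -0.0245; denominator = 1 − 0.0625 = 0.9375
φ_{22} = -0.0245 / 0.9375 = -0.026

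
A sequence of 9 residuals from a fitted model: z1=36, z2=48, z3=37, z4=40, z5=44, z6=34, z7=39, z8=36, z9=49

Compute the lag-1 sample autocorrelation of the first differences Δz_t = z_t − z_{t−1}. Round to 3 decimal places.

First differences Δz: 12, -11, 3, 4, -10, 5, -3, 13
Mean of differences = 1.6250
Numerator Σ(Δz_t−Δz̄)(Δz_{t+1}−Δz̄) = -280.1406
Denominator Σ(Δz_t−Δz̄)² = 571.8750
r_1(Δz) = -280.1406 / 571.8750 = -0.490

-0.490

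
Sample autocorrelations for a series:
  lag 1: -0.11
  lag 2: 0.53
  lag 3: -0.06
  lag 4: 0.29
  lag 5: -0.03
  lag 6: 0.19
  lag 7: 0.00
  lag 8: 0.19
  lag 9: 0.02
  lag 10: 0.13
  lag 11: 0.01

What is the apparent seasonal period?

The largest autocorrelation is r_2 = 0.53, with weaker echoes at lags 4 (0.29), 6 (0.19) and 8 (0.19); the remaining lags stay at or below 0.13.
The dominant spike at lag 2 indicates a seasonal period of 2.

2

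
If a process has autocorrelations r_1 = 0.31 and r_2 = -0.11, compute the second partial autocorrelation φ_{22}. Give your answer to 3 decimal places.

-0.228

φ_{22} = (r_2 − r_1²) / (1 − r_1²)
r_1² = (0.31)² = 0.0961
Numerator = -0.11 − 0.0961 = -0.2061; denominator = 1 − 0.0961 = 0.9039
φ_{22} = -0.2061 / 0.9039 = -0.228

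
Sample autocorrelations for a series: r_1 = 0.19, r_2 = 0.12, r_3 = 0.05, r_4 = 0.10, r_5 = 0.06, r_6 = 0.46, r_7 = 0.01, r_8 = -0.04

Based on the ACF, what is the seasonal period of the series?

The largest autocorrelation is r_6 = 0.46; the remaining lags stay at or below 0.19.
The dominant spike at lag 6 indicates a seasonal period of 6.

6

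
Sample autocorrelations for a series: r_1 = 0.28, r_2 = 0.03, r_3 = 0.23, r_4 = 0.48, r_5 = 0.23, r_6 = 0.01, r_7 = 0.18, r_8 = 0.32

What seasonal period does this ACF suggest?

4

The largest autocorrelation is r_4 = 0.48, with a weaker echo at lag 8 (0.32); the remaining lags stay at or below 0.28. The elevated value at lag 1 (0.28), dropping to 0.03 at lag 2, reflects decaying short-term dependence rather than seasonality.
The dominant spike at lag 4 indicates a seasonal period of 4.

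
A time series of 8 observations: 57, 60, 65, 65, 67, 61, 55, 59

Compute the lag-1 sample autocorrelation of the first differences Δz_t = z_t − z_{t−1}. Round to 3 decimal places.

0.130

First differences Δz: 3, 5, 0, 2, -6, -6, 4
Mean of differences = 0.2857
Numerator Σ(Δz_t−Δz̄)(Δz_{t+1}−Δz̄) = 16.3469
Denominator Σ(Δz_t−Δz̄)² = 125.4286
r_1(Δz) = 16.3469 / 125.4286 = 0.130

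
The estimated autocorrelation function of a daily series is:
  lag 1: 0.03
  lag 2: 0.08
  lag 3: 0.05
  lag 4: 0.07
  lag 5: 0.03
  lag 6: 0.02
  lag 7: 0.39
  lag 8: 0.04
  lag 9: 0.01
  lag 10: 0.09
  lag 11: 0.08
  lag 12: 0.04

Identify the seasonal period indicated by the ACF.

The largest autocorrelation is r_7 = 0.39; the remaining lags stay at or below 0.09.
The dominant spike at lag 7 indicates a seasonal period of 7.

7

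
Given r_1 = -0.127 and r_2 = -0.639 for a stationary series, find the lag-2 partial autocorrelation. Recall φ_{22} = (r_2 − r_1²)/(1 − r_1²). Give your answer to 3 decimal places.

-0.666

φ_{22} = (r_2 − r_1²) / (1 − r_1²)
r_1² = (-0.127)² = 0.016129
Numerator = -0.639 − 0.0161 = -0.6551; denominator = 1 − 0.0161 = 0.9839
φ_{22} = -0.6551 / 0.9839 = -0.666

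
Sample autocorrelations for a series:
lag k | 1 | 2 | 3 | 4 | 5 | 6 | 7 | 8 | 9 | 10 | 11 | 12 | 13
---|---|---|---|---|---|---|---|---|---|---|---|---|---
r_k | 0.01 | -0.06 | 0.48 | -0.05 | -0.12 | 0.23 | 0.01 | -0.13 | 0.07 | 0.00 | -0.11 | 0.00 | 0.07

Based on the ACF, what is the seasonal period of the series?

3

The largest autocorrelation is r_3 = 0.48, with a weaker echo at lag 6 (0.23); the remaining lags stay at or below 0.07.
The dominant spike at lag 3 indicates a seasonal period of 3.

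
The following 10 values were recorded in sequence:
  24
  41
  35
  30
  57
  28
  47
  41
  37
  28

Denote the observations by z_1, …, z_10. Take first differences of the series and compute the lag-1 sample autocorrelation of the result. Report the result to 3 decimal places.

-0.661

First differences Δz: 17, -6, -5, 27, -29, 19, -6, -4, -9
Mean of differences = 0.4444
Numerator Σ(Δz_t−Δz̄)(Δz_{t+1}−Δz̄) = -1593.4198
Denominator Σ(Δz_t−Δz̄)² = 2412.2222
r_1(Δz) = -1593.4198 / 2412.2222 = -0.661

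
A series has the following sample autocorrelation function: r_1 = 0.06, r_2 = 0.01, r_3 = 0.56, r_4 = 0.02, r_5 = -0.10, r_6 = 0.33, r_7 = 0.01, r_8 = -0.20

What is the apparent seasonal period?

The largest autocorrelation is r_3 = 0.56, with a weaker echo at lag 6 (0.33); the remaining lags stay at or below 0.06.
The dominant spike at lag 3 indicates a seasonal period of 3.

3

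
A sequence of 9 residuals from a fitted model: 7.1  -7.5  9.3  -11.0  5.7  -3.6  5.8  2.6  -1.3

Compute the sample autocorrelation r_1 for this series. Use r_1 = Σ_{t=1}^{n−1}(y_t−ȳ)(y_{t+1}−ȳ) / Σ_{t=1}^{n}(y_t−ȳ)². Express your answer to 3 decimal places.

-0.806

Mean ȳ = (7.1 − 7.5 + 9.3 − 11.0 + 5.7 − 3.6 + 5.8 + 2.6 − 1.3)/9 = 0.7889
Numerator Σ_{t=1}^{8}(y_t−ȳ)(y_{t+1}−ȳ) = -319.3479
Denominator Σ(y_t−ȳ)² = 396.0889
r_1 = -319.3479 / 396.0889 = -0.806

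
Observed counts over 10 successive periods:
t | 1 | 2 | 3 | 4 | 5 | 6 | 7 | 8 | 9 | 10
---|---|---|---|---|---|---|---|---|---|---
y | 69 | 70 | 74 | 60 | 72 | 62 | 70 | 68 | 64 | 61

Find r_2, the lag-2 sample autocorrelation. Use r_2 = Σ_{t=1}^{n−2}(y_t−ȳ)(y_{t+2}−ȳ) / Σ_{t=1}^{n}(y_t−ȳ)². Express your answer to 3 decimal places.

0.269

Mean ȳ = (69 + 70 + 74 + 60 + 72 + 62 + 70 + 68 + 64 + 61)/10 = 67.0000
Numerator Σ_{t=1}^{8}(y_t−ȳ)(y_{t+2}−ȳ) = 58.0000
Denominator Σ(y_t−ȳ)² = 216.0000
r_2 = 58.0000 / 216.0000 = 0.269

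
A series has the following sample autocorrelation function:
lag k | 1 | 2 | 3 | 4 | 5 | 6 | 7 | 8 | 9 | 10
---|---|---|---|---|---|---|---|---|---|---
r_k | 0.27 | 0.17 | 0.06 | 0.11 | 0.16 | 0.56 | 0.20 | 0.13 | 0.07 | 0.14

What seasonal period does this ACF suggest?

6

The largest autocorrelation is r_6 = 0.56; the remaining lags stay at or below 0.27. The elevated value at lag 1 (0.27), dropping to 0.17 at lag 2, reflects decaying short-term dependence rather than seasonality.
The dominant spike at lag 6 indicates a seasonal period of 6.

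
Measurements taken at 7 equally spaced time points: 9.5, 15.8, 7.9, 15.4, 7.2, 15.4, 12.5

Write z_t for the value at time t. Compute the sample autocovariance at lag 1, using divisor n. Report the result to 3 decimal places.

-9.984

Mean z̄ = (9.5 + 15.8 + 7.9 + 15.4 + 7.2 + 15.4 + 12.5)/7 = 11.9571
Σ_{t=1}^{6}(z_t−z̄)(z_{t+1}−z̄) = -69.8890
γ_1 = -69.8890 / 7 = -9.984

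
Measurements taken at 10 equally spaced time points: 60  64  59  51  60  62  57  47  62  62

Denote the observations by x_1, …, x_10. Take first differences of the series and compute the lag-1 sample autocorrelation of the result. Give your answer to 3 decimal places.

-0.266

First differences Δx: 4, -5, -8, 9, 2, -5, -10, 15, 0
Mean of differences = 0.2222
Numerator Σ(Δx_t−Δx̄)(Δx_{t+1}−Δx̄) = -143.6049
Denominator Σ(Δx_t−Δx̄)² = 539.5556
r_1(Δx) = -143.6049 / 539.5556 = -0.266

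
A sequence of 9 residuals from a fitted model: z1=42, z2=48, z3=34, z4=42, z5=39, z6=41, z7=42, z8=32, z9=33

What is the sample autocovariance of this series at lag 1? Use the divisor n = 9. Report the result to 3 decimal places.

Mean z̄ = (42 + 48 + 34 + 42 + 39 + 41 + 42 + 32 + 33)/9 = 39.2222
Σ_{t=1}^{8}(z_t−z̄)(z_{t+1}−z̄) = -7.1605
γ_1 = -7.1605 / 9 = -0.796

-0.796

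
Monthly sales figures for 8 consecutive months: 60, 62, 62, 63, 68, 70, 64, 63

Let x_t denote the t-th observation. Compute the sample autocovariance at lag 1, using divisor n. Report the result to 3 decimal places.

4.250

Mean x̄ = (60 + 62 + 62 + 63 + 68 + 70 + 64 + 63)/8 = 64.0000
Σ_{t=1}^{7}(x_t−x̄)(x_{t+1}−x̄) = 34.0000
γ_1 = 34.0000 / 8 = 4.250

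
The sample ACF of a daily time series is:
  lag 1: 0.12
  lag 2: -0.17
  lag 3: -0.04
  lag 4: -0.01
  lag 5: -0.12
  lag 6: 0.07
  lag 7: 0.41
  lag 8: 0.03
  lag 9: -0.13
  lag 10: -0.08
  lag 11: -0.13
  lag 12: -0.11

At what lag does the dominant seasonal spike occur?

7

The largest autocorrelation is r_7 = 0.41; the remaining lags stay at or below 0.12.
The dominant spike at lag 7 indicates a seasonal period of 7.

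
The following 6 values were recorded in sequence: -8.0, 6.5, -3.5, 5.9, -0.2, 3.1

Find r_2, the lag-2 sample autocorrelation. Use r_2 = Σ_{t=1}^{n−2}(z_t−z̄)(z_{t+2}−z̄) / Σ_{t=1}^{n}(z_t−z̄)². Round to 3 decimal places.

Mean z̄ = (-8.0 + 6.5 − 3.5 + 5.9 − 0.2 + 3.1)/6 = 0.6333
Numerator Σ_{t=1}^{4}(z_t−z̄)(z_{t+2}−z̄) = 83.0178
Denominator Σ(z_t−z̄)² = 160.5533
r_2 = 83.0178 / 160.5533 = 0.517

0.517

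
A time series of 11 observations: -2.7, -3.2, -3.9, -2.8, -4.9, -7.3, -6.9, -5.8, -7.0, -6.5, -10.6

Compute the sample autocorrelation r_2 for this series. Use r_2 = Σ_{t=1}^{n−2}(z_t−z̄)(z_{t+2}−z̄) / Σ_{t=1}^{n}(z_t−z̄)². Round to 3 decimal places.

0.286

Mean z̄ = (-2.7 − 3.2 − 3.9 − 2.8 − 4.9 − 7.3 − 6.9 − 5.8 − 7.0 − 6.5 − 10.6)/11 = -5.6000
Numerator Σ_{t=1}^{9}(z_t−z̄)(z_{t+2}−z̄) = 16.5100
Denominator Σ(z_t−z̄)² = 57.7800
r_2 = 16.5100 / 57.7800 = 0.286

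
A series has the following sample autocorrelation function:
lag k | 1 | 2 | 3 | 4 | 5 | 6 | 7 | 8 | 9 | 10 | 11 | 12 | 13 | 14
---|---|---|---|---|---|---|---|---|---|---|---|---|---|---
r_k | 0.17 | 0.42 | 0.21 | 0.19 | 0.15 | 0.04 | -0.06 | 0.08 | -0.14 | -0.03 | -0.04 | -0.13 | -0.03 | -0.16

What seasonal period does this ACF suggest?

The largest autocorrelation is r_2 = 0.42; the remaining lags stay at or below 0.21.
The dominant spike at lag 2 indicates a seasonal period of 2.

2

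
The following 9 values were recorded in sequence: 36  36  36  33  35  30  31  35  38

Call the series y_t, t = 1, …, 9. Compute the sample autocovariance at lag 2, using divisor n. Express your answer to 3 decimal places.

-1.019

Mean ȳ = (36 + 36 + 36 + 33 + 35 + 30 + 31 + 35 + 38)/9 = 34.4444
Σ_{t=1}^{7}(y_t−ȳ)(y_{t+2}−ȳ) = -9.1728
γ_2 = -9.1728 / 9 = -1.019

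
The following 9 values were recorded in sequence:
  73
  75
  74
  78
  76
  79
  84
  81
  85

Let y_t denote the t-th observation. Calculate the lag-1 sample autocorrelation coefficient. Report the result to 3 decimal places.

Mean ȳ = (73 + 75 + 74 + 78 + 76 + 79 + 84 + 81 + 85)/9 = 78.3333
Numerator Σ_{t=1}^{8}(y_t−ȳ)(y_{t+1}−ȳ) = 69.5556
Denominator Σ(y_t−ȳ)² = 148.0000
r_1 = 69.5556 / 148.0000 = 0.470

0.470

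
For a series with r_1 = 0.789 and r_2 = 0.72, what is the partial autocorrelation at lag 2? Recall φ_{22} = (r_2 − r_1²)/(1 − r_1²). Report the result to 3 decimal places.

0.258

φ_{22} = (r_2 − r_1²) / (1 − r_1²)
r_1² = (0.789)² = 0.622521
Numerator = 0.72 − 0.6225 = 0.0975; denominator = 1 − 0.6225 = 0.3775
φ_{22} = 0.0975 / 0.3775 = 0.258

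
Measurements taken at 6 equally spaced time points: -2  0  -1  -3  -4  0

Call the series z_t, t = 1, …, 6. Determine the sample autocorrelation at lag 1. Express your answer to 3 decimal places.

-0.083

Mean z̄ = (-2 + 0 − 1 − 3 − 4 + 0)/6 = -1.6667
Σ(z_t−z̄)(z_{t+1}−z̄) = (-0.5556) + (1.1111) + (-0.8889) + (3.1111) + (-3.8889) = -1.1111
Denominator Σ(z_t−z̄)² = 13.3333
r_1 = -1.1111 / 13.3333 = -0.083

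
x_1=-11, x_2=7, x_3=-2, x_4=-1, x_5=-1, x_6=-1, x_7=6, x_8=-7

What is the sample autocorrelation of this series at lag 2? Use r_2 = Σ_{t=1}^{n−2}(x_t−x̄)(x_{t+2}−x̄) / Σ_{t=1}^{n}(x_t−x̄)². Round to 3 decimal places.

0.039

Mean x̄ = (-11 + 7 − 2 − 1 − 1 − 1 + 6 − 7)/8 = -1.2500
Deviations from mean: -9.7500, 8.2500, -0.7500, 0.2500, 0.2500, 0.2500, 7.2500, -5.7500
Numerator Σ_{t=1}^{6}(x_t−x̄)(x_{t+2}−x̄) = 9.6250
Denominator Σ(x_t−x̄)² = 249.5000
r_2 = 9.6250 / 249.5000 = 0.039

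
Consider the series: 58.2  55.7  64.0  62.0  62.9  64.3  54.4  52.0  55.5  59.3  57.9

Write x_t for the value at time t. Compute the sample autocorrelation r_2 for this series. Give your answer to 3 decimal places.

-0.089

Mean x̄ = (58.2 + 55.7 + 64.0 + 62.0 + 62.9 + 64.3 + 54.4 + 52.0 + 55.5 + 59.3 + 57.9)/11 = 58.7455
Numerator Σ_{t=1}^{9}(x_t−x̄)(x_{t+2}−x̄) = -15.2850
Denominator Σ(x_t−x̄)² = 171.8273
r_2 = -15.2850 / 171.8273 = -0.089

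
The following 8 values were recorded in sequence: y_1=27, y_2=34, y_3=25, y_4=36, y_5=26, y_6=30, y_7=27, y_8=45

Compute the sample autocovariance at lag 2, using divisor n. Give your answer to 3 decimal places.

Mean ȳ = (27 + 34 + 25 + 36 + 26 + 30 + 27 + 45)/8 = 31.2500
Deviations: -4.2500, 2.7500, -6.2500, 4.7500, -5.2500, -1.2500, -4.2500, 13.7500
Σ_{t=1}^{6}(y_t−ȳ)(y_{t+2}−ȳ) = 71.6250
γ_2 = 71.6250 / 8 = 8.953

8.953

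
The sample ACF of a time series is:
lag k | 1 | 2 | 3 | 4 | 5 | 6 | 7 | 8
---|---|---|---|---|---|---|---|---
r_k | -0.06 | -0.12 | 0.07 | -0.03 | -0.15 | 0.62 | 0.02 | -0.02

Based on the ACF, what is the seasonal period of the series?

The largest autocorrelation is r_6 = 0.62; the remaining lags stay at or below 0.07.
The dominant spike at lag 6 indicates a seasonal period of 6.

6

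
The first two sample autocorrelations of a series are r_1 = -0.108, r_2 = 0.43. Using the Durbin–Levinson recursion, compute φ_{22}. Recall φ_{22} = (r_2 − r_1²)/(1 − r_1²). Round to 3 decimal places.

0.423

φ_{22} = (r_2 − r_1²) / (1 − r_1²)
r_1² = (-0.108)² = 0.011664
Numerator = 0.43 − 0.0117 = 0.4183; denominator = 1 − 0.0117 = 0.9883
φ_{22} = 0.4183 / 0.9883 = 0.423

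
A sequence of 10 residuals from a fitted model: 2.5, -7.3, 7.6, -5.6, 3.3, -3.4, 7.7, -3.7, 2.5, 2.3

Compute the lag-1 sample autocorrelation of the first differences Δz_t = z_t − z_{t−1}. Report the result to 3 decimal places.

First differences Δz: -9.8, 14.9, -13.2, 8.9, -6.7, 11.1, -11.4, 6.2, -0.2
Mean of differences = -0.0222
Numerator Σ(Δz_t−Δz̄)(Δz_{t+1}−Δz̄) = -792.4227
Denominator Σ(Δz_t−Δz̄)² = 908.0356
r_1(Δz) = -792.4227 / 908.0356 = -0.873

-0.873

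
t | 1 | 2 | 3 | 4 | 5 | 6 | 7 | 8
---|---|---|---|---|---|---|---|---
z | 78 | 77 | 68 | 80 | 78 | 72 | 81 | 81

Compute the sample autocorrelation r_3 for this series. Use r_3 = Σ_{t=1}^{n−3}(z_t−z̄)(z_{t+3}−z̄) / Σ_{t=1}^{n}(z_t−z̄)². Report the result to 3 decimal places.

Mean z̄ = (78 + 77 + 68 + 80 + 78 + 72 + 81 + 81)/8 = 76.8750
Σ(z_t−z̄)(z_{t+3}−z̄) = (3.5156) + (0.1406) + (43.2656) + (12.8906) + (4.6406) = 64.4531
Denominator Σ(z_t−z̄)² = 148.8750
r_3 = 64.4531 / 148.8750 = 0.433

0.433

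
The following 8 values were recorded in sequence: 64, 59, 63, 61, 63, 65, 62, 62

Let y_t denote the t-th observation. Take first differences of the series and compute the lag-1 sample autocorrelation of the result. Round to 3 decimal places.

-0.541

First differences Δy: -5, 4, -2, 2, 2, -3, 0
Mean of differences = -0.2857
Numerator Σ(Δy_t−Δȳ)(Δy_{t+1}−Δȳ) = -33.2245
Denominator Σ(Δy_t−Δȳ)² = 61.4286
r_1(Δy) = -33.2245 / 61.4286 = -0.541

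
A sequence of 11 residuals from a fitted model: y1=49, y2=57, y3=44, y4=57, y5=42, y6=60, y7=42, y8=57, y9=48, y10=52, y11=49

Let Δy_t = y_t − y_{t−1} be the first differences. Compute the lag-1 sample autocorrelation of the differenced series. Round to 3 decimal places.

First differences Δy: 8, -13, 13, -15, 18, -18, 15, -9, 4, -3
Mean of differences = 0.0000
Numerator Σ(Δy_t−Δȳ)(Δy_{t+1}−Δȳ) = -1515.0000
Denominator Σ(Δy_t−Δȳ)² = 1606.0000
r_1(Δy) = -1515.0000 / 1606.0000 = -0.943

-0.943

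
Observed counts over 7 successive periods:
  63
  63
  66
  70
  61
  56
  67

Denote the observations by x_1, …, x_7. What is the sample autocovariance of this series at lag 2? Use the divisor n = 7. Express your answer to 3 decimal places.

-9.962

Mean x̄ = (63 + 63 + 66 + 70 + 61 + 56 + 67)/7 = 63.7143
Deviations: -0.7143, -0.7143, 2.2857, 6.2857, -2.7143, -7.7143, 3.2857
Σ_{t=1}^{5}(x_t−x̄)(x_{t+2}−x̄) = -69.7347
γ_2 = -69.7347 / 7 = -9.962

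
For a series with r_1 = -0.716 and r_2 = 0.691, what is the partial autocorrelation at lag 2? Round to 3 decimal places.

0.366

φ_{22} = (r_2 − r_1²) / (1 − r_1²)
r_1² = (-0.716)² = 0.512656
Numerator = 0.691 − 0.5127 = 0.1783; denominator = 1 − 0.5127 = 0.4873
φ_{22} = 0.1783 / 0.4873 = 0.366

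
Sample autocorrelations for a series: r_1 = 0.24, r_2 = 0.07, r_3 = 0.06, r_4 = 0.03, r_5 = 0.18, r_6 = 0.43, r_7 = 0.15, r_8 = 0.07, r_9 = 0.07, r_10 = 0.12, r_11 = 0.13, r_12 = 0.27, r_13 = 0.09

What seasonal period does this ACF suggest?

The largest autocorrelation is r_6 = 0.43, with a weaker echo at lag 12 (0.27); the remaining lags stay at or below 0.24. The elevated value at lag 1 (0.24), dropping to 0.07 at lag 2, reflects decaying short-term dependence rather than seasonality.
The dominant spike at lag 6 indicates a seasonal period of 6.

6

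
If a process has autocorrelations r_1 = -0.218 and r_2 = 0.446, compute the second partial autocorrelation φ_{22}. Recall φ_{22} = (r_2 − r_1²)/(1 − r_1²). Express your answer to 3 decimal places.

0.418

φ_{22} = (r_2 − r_1²) / (1 − r_1²)
r_1² = (-0.218)² = 0.047524
Numerator = 0.446 − 0.0475 = 0.3985; denominator = 1 − 0.0475 = 0.9525
φ_{22} = 0.3985 / 0.9525 = 0.418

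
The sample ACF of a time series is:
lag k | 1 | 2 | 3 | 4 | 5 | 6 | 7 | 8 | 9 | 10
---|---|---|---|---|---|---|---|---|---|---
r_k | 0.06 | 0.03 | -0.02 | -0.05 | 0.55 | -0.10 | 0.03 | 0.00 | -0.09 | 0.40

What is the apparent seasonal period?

5

The largest autocorrelation is r_5 = 0.55, with a weaker echo at lag 10 (0.40); the remaining lags stay at or below 0.06.
The dominant spike at lag 5 indicates a seasonal period of 5.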